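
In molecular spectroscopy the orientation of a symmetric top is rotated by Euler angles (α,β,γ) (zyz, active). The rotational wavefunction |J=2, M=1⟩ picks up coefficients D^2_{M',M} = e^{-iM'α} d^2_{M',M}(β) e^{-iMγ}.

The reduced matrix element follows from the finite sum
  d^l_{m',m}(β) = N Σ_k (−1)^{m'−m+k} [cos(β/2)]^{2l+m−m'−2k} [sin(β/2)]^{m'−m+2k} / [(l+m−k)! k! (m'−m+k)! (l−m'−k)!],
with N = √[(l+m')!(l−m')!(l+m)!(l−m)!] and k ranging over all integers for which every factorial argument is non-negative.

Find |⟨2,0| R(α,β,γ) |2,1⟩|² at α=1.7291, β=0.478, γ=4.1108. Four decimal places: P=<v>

P=0.2502

Split into d^2_{0,1}(β=0.4780) × two z-phases.
Half-angle: c=0.971575, s=0.236731. N=√(2·2·6·1)=4.898979
k: max(0,(1)−(0))=1 … min(2+(1),2−(0))=2
  k=1: (−1)^0·4.8990/(2)·0.9716^3·0.2367^1 = +0.531815
  k=2: (−1)^1·4.8990/(2)·0.9716^1·0.2367^3 = -0.031573
d^2_{0,1}(0.4780) = +0.531815 -0.031573 = +0.500241
|D^2_{0,1}|² = |d^2_{0,1}(β)|² = (+0.500241)² = 0.250242 (the z-rotation phases have unit modulus)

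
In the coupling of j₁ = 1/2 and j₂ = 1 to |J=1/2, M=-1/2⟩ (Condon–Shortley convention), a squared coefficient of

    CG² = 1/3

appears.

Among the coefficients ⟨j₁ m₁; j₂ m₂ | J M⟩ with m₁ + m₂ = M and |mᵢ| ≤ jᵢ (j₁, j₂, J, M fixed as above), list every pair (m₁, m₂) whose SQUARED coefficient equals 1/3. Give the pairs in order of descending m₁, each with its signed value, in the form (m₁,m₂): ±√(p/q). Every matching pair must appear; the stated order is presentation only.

(-1/2,0): −√(1/3)

Admissible pairs with m₁+m₂ = M = -1/2: (-1/2,0), (1/2,-1)
  (m₁,m₂)=(1/2,-1): CG² = 2/3, CG = +√(2/3)
  (m₁,m₂)=(-1/2,0): CG² = 1/3, CG = −√(1/3)   ← matches the target
Pairs with CG² = 1/3: (-1/2,0): −√(1/3)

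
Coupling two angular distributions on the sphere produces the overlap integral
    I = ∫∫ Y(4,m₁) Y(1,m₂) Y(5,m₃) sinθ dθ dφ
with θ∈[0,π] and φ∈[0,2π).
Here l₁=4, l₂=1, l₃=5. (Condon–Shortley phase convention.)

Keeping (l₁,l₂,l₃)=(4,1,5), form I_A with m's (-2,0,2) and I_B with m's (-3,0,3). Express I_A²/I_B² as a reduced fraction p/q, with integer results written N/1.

21/16

Shared (l₁,l₂,l₃)=(4,1,5): N and (l;000)² cancel in I_A²/I_B².
A: Δ = 0!·8!·2!/11! = 1/495; Racah Σ t=0..0: t=0:+1/1440 = 1/1440; ⇒ 3j(4 1 5; -2 0 2)² = 7/165, sgn -1
B: Δ = 0!·8!·2!/11! = 1/495; Racah Σ t=0..0: t=0:+1/5040 = 1/5040; ⇒ 3j(4 1 5; -3 0 3)² = 16/495, sgn +1
I_A²/I_B² = (7/165)/(16/495) = 21/16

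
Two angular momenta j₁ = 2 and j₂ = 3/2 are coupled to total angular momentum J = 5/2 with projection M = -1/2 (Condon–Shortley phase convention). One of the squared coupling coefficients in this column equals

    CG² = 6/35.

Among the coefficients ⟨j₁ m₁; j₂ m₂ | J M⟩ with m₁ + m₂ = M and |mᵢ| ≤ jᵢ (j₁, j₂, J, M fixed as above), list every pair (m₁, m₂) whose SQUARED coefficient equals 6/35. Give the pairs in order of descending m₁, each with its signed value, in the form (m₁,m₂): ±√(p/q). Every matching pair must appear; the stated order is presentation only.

(-2,3/2): −√(6/35)

Admissible pairs with m₁+m₂ = M = -1/2: (-2,3/2), (-1,1/2), (0,-1/2), (1,-3/2)
  (m₁,m₂)=(1,-3/2): CG² = 27/70, CG = +√(27/70)
  (m₁,m₂)=(0,-1/2): CG² = 3/35, CG = +√(3/35)
  (m₁,m₂)=(-1,1/2): CG² = 5/14, CG = −√(5/14)
  (m₁,m₂)=(-2,3/2): CG² = 6/35, CG = −√(6/35)   ← matches the target
Pairs with CG² = 6/35: (-2,3/2): −√(6/35)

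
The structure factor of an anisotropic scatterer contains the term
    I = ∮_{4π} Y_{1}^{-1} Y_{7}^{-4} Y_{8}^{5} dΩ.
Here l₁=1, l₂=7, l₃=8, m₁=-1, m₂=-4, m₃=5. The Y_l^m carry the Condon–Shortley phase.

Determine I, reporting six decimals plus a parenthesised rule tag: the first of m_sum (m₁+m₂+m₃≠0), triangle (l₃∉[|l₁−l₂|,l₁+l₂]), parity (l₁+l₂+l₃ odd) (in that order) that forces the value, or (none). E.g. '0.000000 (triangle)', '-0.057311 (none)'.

-0.270230 (none)

m-sum 0 ✓  L=16 even ✓  6≤8≤8 ✓
Π(2lᵢ+1) = 3×15×17 = 765
triangle coeff Δ(1,7,8) = 1/2040
Σ_t [0,0]: t=0:+1/25401600 = 1/25401600
(3j)²=8/255 [(1 7 8; 0 0 0)], sign=+1
Σ_t [0,0]: t=0:+1/479001600 = 1/479001600
(3j)²=13/340 [(1 7 8; -1 -4 5)], sign=-1
⇒ 4πI² = 78/85
I = (-1)√(78/85/(4π)) = -0.27022959
No selection rule forces the value: the integral is nonzero (none).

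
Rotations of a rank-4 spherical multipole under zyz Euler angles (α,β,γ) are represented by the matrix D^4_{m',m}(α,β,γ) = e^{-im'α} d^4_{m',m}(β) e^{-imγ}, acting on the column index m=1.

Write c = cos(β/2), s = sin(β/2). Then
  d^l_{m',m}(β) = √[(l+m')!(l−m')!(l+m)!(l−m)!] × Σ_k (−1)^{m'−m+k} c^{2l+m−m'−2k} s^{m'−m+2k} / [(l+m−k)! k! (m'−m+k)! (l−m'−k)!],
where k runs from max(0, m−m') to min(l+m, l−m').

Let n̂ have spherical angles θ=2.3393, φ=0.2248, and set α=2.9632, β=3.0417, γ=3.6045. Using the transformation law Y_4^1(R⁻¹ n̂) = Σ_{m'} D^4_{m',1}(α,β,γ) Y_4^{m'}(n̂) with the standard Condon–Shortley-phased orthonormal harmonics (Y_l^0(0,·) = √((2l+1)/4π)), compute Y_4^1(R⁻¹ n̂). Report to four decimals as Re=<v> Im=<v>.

Re=-0.0404 Im=0.0444

Need the full column D^4_{m',1} for m'=−4..4 at α=2.9632, β=3.0417, γ=3.6045.
cos(β/2)=0.049926, sin(β/2)=0.998753
d^4_{-4,1}: single k=5 term ⇒ +0.000925;  D = -0.000356+0.000854i
d^4_{-3,1}: k∈[4..5] ⇒ +0.000082 -0.019637 = -0.019555;  D = -0.010597+0.016434i
d^4_{-2,1}: k∈[3..5] ⇒ +0.000004 -0.002623 +0.209974 = +0.207355;  D = -0.141509+0.151563i
d^4_{-1,1}: k∈[2..5] ⇒ +0.000000 -0.000185 +0.037110 -0.990067 = -0.953143;  D = -0.763771+0.570206i
d^4_{0,1}: k∈[1..4] ⇒ +0.000000 -0.000008 +0.003318 -0.221332 = -0.218022;  D = +0.195077-0.097358i
d^4_{1,1}: k∈[0..3] ⇒ +0.000000 -0.000000 +0.000185 -0.024740 = -0.024554;  D = -0.023567+0.006892i
d^4_{2,1}: k∈[0..2] ⇒ -0.000000 +0.000007 -0.001749 = -0.001742;  D = +0.001733-0.000185i
d^4_{3,1}: k∈[0..1] ⇒ +0.000000 -0.000082 = -0.000082;  D = -0.000081-0.000006i
d^4_{4,1}: single k=0 term ⇒ -0.000002;  D = +0.000002+0.000001i
Y_4^{m'}(θ=2.3393,φ=0.2248) and Σ D·Y over m':
  (-0.0004+0.0009i)·(+0.0736-0.0926i)  (-0.0106+0.0164i)·(-0.2525+0.2019i)  (-0.1415+0.1516i)·(+0.3709-0.1790i)  (-0.7638+0.5702i)·(-0.0880+0.0201i)  (+0.1951-0.0974i)·(-0.3517+0.0000i)  (-0.0236+0.0069i)·(+0.0880+0.0201i)  (+0.0017-0.0002i)·(+0.3709+0.1790i)  (-0.0001-0.0000i)·(+0.2525+0.2019i)  (+0.0000+0.0000i)·(+0.0736+0.0926i)
Y_4^1(R⁻¹ n̂) = -0.040383+0.044413i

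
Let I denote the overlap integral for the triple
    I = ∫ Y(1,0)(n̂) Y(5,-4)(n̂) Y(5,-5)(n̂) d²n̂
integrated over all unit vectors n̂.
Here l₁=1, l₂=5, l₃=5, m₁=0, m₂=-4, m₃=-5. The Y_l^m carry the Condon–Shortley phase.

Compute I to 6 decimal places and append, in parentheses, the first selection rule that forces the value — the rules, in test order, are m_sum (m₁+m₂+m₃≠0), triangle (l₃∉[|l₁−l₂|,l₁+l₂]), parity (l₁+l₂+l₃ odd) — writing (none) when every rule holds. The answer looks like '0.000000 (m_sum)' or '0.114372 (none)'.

0.000000 (m_sum)

Σmᵢ = -9 ≠ 0, so the φ-integral vanishes; I = 0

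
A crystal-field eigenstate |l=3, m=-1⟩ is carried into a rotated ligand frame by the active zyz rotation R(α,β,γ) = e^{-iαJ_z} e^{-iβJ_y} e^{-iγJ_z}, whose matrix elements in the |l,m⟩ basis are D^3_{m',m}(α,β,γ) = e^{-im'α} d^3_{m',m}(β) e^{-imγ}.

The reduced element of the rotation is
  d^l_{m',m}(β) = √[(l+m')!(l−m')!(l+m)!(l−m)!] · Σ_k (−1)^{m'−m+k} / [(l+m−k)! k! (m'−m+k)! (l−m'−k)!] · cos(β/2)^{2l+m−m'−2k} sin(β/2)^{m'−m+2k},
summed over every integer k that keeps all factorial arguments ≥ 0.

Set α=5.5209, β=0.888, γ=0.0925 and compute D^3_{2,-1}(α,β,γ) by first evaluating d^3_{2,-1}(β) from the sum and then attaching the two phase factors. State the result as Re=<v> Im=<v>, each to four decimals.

Re=0.0151 Im=-0.3270

Split into d^3_{2,-1}(β=0.8880) × two z-phases.
Half-angle: c=0.903041, s=0.429555. N=√(120·1·2·24)=75.894664
Admissible k: 0..1 (factorial args all ≥0)
  k=0: (−1)^3·75.8947/(12)·0.9030^3·0.4296^3 = -0.369155
  k=1: (−1)^4·75.8947/(24)·0.9030^1·0.4296^5 = +0.041764
d^3_{2,-1}(0.8880) = -0.369155 +0.041764 = -0.327391
D = (+0.046209+0.998932i)·(-0.327391)·(+0.995725+0.092368i) = +0.015144-0.327040i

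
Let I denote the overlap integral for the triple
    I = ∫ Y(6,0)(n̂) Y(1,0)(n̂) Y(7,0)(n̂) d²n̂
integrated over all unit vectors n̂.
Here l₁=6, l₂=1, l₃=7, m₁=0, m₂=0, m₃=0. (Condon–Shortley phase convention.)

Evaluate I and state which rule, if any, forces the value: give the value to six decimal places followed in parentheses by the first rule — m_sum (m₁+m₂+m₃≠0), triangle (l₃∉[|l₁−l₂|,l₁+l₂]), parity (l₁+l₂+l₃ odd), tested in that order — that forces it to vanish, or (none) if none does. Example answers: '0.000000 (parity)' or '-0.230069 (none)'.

Checks pass: Σm=0; 14 even; l₃=7∈[5,7].
(2·6+1)(2·1+1)(2·7+1) = 585
Δ: 0! 12! 2! / 15! → 1/1365
sum: t=0:+1/518400 = 1/518400
3j²(6 1 7; 0 0 0) = Δ·Π!·Σ² = 7/195  (sign -1)
(m-triple is (0,0,0) — same symbol as above.)
combine: 4πI² = 585·7/195·7/195 = 49/65
take √, sign +1: I = 0.24492687
No selection rule forces the value: the integral is nonzero (none).

0.244927 (none)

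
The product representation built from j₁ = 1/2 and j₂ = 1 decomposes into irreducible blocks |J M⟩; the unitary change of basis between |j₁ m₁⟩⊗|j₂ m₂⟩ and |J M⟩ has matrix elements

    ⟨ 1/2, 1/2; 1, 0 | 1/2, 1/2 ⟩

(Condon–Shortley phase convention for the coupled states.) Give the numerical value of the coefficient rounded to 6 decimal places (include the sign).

triangle: 1!*0!*1!/3! = 1/6
(j±m)!: 1!*0!*1!*1!*1!*0! = 1
prefactor² = (2J+1)*Δ*N² = 1/3
  k=0: +1/(0!*1!*0!*1!*0!*0!) = 1
Σ = 1  ⇒  CG² = 1/3*1² = 1/3
CG = +√(1/3) = +0.577350

+√(1/3) = +0.577350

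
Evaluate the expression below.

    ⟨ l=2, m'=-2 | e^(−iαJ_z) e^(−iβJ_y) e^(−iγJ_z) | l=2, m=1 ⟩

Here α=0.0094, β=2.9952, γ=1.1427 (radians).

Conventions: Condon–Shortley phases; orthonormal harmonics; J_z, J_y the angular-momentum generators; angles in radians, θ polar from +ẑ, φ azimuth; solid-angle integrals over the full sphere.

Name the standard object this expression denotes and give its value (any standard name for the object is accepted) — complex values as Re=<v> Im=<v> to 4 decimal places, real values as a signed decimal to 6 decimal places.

Wigner D-matrix element, Re=0.0627 Im=-0.1308

This is a Wigner D-matrix element — the rotation-matrix element ⟨l m'| R(α,β,γ) |l m⟩ in the angular-momentum basis.
Split into d^2_{-2,1}(β=2.9952) × two z-phases.
c=cos(2.995200/2)=0.073131, s=sin(2.995200/2)=0.997322; N=√[1·24·6·1]=12.000000
The bounds max(0,m−m')=3 and min(l+m,l−m')=3 give 1 term
  k=3: (−1)^0·12.0000/(6)·0.0731^1·0.9973^3 = +0.145090
d^2_{-2,1}(2.9952) = +0.145090
Phases: e^{-i·(-2)·0.0094}=+0.999823+0.018799i, e^{-i·(1)·1.1427}=+0.415140-0.909758i ⇒ D=+0.062703-0.130841i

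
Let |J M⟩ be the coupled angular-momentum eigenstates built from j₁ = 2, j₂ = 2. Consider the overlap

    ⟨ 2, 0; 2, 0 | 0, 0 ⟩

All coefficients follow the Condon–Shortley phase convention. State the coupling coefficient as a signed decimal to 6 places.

j₁+j₂−J=4  J+j₁−j₂=0  J−j₁+j₂=0  j₁+j₂+J+1=5
(j₁±m₁, j₂±m₂, J±M) = (2,2,2,2,0,0)
P² = 16/5
sum k=2..2:
  [2] +1/4 = 1/4
S = 1/4
C² = P²·S² = 1/5 ; C = +0.447214

+√(1/5) = +0.447214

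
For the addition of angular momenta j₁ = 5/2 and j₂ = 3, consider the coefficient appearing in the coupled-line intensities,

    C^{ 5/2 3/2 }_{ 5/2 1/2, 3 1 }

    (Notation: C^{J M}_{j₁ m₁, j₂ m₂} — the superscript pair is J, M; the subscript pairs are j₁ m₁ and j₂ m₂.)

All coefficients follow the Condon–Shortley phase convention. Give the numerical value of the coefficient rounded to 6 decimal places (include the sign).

+0.169031

triangle: 3!×2!×3!/9! = 72/362880
(j±m)!: 3!×2!×4!×2!×4!×1! = 13824
prefactor² = (2J+1)×Δ×N² = 576/35
  k=1: −1/(1!×2!×1!×3!×1!×0!) = -1/12
  k=2: +1/(2!×1!×0!×2!×2!×1!) = 1/8
Σ = 1/24  ⇒  CG² = 576/35×(1/24)² = 1/35
CG = +√(1/35) = +0.169031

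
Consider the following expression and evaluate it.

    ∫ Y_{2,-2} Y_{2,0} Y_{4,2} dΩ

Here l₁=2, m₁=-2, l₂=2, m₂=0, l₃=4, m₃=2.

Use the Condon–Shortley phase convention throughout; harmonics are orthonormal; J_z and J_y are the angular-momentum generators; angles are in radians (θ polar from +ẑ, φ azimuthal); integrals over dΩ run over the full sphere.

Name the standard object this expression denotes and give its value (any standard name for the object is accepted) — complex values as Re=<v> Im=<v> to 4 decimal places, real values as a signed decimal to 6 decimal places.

This is a Gaunt coefficient — the integral of a triple product of spherical harmonics over the sphere.
m-sum 0 ✓  L=8 even ✓  0≤4≤4 ✓
Π(2lᵢ+1) = 5×5×9 = 225
triangle coeff Δ(2,2,4) = 1/630
Σ_t [0,0]: t=0:+1/16 = 1/16
(3j)²=2/35 [(2 2 4; 0 0 0)], sign=+1
Σ_t [0,0]: t=0:+1/96 = 1/96
(3j)²=1/42 [(2 2 4; -2 0 2)], sign=+1
⇒ 4πI² = 15/49
I = (+1)√(15/49/(4π)) = 0.15607835

Gaunt coefficient, +0.156078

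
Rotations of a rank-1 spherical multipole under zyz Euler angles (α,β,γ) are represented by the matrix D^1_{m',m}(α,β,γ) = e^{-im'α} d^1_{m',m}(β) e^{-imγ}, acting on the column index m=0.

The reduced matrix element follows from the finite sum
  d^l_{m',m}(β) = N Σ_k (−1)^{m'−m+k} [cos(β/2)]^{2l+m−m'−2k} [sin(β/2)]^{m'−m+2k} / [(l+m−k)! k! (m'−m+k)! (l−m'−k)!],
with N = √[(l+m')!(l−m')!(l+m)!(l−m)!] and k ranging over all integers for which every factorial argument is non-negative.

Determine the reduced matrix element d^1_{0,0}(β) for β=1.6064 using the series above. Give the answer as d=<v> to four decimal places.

d^1_{0,0}(β=1.6064) via the finite sum:
c=cos(1.606400/2)=0.694408, s=sin(1.606400/2)=0.719582; N=√[1·1·1·1]=1.000000
Admissible k: 0..1 (factorial args all ≥0)
  k=0: (−1)^0·1.0000/(1)·0.6944^2·0.7196^0 = +0.482202
  k=1: (−1)^1·1.0000/(1)·0.6944^0·0.7196^2 = -0.517798
d^1_{0,0}(1.6064) = +0.482202 -0.517798 = -0.035596

d=-0.0356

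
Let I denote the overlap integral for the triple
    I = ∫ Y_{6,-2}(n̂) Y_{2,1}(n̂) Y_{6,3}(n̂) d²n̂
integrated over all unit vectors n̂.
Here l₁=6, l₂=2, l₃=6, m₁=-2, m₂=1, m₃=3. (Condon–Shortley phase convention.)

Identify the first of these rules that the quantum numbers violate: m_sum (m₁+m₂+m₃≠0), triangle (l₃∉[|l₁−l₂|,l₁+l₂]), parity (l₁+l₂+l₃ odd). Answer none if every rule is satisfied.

azimuthal sum: -2 + 1 + 3 = 2  ✗
4 ≤ 6 ≤ 8 (triangle on l)
L = 6 + 2 + 6 = 14 (even)

m_sum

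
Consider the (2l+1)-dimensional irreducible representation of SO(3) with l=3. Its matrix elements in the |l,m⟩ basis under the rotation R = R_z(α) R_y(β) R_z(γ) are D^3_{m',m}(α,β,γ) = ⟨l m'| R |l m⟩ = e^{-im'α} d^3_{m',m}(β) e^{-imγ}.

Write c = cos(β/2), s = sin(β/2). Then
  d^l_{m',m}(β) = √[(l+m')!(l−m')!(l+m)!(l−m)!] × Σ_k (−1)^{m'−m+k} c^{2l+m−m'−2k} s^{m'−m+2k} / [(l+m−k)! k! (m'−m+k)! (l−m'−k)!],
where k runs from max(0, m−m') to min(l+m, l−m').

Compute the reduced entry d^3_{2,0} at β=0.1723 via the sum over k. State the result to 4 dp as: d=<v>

d^3_{2,0}(β=0.1723) via the finite sum:
c=cos(0.172300/2)=0.996291, s=sin(0.172300/2)=0.086043; N=√[120·1·6·6]=65.726707
Admissible k: 0..1 (factorial args all ≥0)
  k=0: (−1)^2·65.7267/(12)·0.9963^4·0.0860^2 = +0.039952
  k=1: (−1)^3·65.7267/(12)·0.9963^2·0.0860^4 = -0.000298
d^3_{2,0}(0.1723) = +0.039952 -0.000298 = +0.039654

d=0.0397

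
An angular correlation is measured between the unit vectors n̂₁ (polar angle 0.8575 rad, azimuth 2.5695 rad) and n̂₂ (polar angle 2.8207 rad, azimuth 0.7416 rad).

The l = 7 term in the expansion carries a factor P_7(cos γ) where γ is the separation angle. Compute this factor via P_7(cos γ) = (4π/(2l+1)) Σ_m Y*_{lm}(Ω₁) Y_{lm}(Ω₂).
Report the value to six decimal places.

Addition theorem: P_7(cos γ) = (4π/15) Σ_m Y*_{lm}(Ω₁) Y_{lm}(Ω₂), m = −7…7:
  m=-7: (0.04597 - 0.05373j) × (0.00007 + 0.00014j) = 0.00001 + 0.00000j  (running Σ = 0.00001 + 0.00000j)
  m=-6: (-0.21931 + 0.06568j) × (0.00045 - 0.00169j) = 0.00001 + 0.00040j  (running Σ = 0.00002 + 0.00040j)
  m=-5: (0.39804 + 0.11494j) × (-0.01035 + 0.00658j) = -0.00488 + 0.00143j  (running Σ = -0.00485 + 0.00183j)
  m=-4: (-0.26494 - 0.30356j) × (0.05909 + 0.01046j) = -0.01248 - 0.02071j  (running Σ = -0.01733 - 0.01888j)
  m=-3: (0.00663 + 0.04524j) × (-0.12572 - 0.16401j) = 0.00659 - 0.00677j  (running Σ = -0.01075 - 0.02565j)
  m=-2: (-0.14251 + 0.31354j) × (-0.04123 + 0.46947j) = -0.14132 - 0.07983j  (running Σ = -0.15207 - 0.10548j)
  m=-1: (0.17337 - 0.11164j) × (0.42248 - 0.38701j) = 0.03004 - 0.11426j  (running Σ = -0.12203 - 0.21975j)
  m=0: (0.29051 + 0.00000j) × (0.00209 + 0.00000j) = 0.00061 + 0.00000j  (running Σ = -0.12142 - 0.21975j)
  m=1: (-0.17337 - 0.11164j) × (-0.42248 - 0.38701j) = 0.03004 + 0.11426j  (running Σ = -0.09138 - 0.10548j)
  m=2: (-0.14251 - 0.31354j) × (-0.04123 - 0.46947j) = -0.14132 + 0.07983j  (running Σ = -0.23270 - 0.02565j)
  m=3: (-0.00663 + 0.04524j) × (0.12572 - 0.16401j) = 0.00659 + 0.00677j  (running Σ = -0.22611 - 0.01888j)
  m=4: (-0.26494 + 0.30356j) × (0.05909 - 0.01046j) = -0.01248 + 0.02071j  (running Σ = -0.23859 + 0.00183j)
  m=5: (-0.39804 + 0.11494j) × (0.01035 + 0.00658j) = -0.00488 - 0.00143j  (running Σ = -0.24347 + 0.00040j)
  m=6: (-0.21931 - 0.06568j) × (0.00045 + 0.00169j) = 0.00001 - 0.00040j  (running Σ = -0.24346 + 0.00000j)
  m=7: (-0.04597 - 0.05373j) × (-0.00007 + 0.00014j) = 0.00001 - 0.00000j  (running Σ = -0.24345 + 0.00000j)
Total Σ_m = -0.24345 + 0.00000j. Multiply by 0.837758: -0.20395 + 0.00000j. P_7(cos γ) = -0.203949

-0.203949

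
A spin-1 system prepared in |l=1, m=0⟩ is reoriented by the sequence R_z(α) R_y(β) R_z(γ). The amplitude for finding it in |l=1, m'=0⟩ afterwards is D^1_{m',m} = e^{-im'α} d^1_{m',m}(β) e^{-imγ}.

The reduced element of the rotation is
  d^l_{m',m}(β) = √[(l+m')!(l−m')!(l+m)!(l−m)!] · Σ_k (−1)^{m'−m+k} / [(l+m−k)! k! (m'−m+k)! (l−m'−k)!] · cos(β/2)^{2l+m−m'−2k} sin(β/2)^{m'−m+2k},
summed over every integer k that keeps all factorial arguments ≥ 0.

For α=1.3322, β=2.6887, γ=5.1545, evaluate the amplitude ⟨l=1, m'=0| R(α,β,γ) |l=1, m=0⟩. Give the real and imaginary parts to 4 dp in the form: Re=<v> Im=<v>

Re=-0.8992 Im=0.0000

Split into d^1_{0,0}(β=2.6887) × two z-phases.
With c≡cos(β/2)=0.224516 and s≡sin(β/2)=0.974470, N=[1·1·1·1]^{1/2}=1.000000
Admissible k: 0..1 (factorial args all ≥0)
  k=0: (−1)^0·1.0000/(1)·0.2245^2·0.9745^0 = +0.050407
  k=1: (−1)^1·1.0000/(1)·0.2245^0·0.9745^2 = -0.949593
d^1_{0,0}(2.6887) = +0.050407 -0.949593 = -0.899185
Attach z-rotation phases: D = e^{-i(0)(1.3322)}·(-0.899185)·e^{-i(0)(5.1545)} = -0.899185+0.000000i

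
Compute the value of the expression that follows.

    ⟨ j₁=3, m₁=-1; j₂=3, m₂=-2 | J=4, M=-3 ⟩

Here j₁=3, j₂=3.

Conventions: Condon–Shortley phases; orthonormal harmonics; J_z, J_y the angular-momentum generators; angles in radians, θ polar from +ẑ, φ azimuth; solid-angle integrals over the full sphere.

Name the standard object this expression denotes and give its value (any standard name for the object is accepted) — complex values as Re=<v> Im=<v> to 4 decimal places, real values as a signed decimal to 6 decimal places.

This is a Clebsch–Gordan (vector-coupling) coefficient.
√[9·2!4!4!/11! · 2!4!1!5!1!7!] = √(82944/11)
  +(−1)^0/∏(0,2,4,1,0,3)! = 1/288  (running 1/288)
  +(−1)^1/∏(1,1,3,0,1,4)! = -1/144  (running -1/288)
⟨..|..⟩ = √(82944/11)·(-1/288) = -0.301511

Clebsch–Gordan coefficient, −√(1/11) ≈ -0.301511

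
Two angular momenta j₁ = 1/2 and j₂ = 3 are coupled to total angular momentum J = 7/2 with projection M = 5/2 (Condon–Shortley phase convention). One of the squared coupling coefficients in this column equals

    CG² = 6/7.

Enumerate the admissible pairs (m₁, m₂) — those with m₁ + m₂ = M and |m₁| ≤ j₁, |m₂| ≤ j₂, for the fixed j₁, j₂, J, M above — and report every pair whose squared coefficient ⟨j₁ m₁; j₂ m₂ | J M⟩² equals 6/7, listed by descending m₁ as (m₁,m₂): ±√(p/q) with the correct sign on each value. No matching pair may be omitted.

Admissible pairs with m₁+m₂ = M = 5/2: (-1/2,3), (1/2,2)
  (m₁,m₂)=(1/2,2): CG² = 6/7, CG = +√(6/7)   ← matches the target
  (m₁,m₂)=(-1/2,3): CG² = 1/7, CG = +√(1/7)
Pairs with CG² = 6/7: (1/2,2): +√(6/7)

(1/2,2): +√(6/7)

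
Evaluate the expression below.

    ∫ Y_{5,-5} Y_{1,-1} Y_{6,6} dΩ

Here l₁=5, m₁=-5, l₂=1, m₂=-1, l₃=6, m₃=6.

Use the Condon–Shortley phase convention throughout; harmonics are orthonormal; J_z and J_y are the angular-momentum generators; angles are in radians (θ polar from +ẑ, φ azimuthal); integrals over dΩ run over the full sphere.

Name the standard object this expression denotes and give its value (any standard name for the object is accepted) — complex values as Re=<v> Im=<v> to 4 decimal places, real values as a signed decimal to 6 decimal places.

Gaunt coefficient, +0.331940

This is a Gaunt coefficient — the integral of a triple product of spherical harmonics over the sphere.
m-sum 0 ✓  L=12 even ✓  4≤6≤6 ✓
Π(2lᵢ+1) = 11×3×13 = 429
triangle coeff Δ(5,1,6) = 1/858
Σ_t [0,0]: t=0:+1/14400 = 1/14400
(3j)²=6/143 [(5 1 6; 0 0 0)], sign=+1
Σ_t [0,0]: t=0:+1/7257600 = 1/7257600
(3j)²=1/13 [(5 1 6; -5 -1 6)], sign=+1
⇒ 4πI² = 18/13
I = (+1)√(18/13/(4π)) = 0.33194004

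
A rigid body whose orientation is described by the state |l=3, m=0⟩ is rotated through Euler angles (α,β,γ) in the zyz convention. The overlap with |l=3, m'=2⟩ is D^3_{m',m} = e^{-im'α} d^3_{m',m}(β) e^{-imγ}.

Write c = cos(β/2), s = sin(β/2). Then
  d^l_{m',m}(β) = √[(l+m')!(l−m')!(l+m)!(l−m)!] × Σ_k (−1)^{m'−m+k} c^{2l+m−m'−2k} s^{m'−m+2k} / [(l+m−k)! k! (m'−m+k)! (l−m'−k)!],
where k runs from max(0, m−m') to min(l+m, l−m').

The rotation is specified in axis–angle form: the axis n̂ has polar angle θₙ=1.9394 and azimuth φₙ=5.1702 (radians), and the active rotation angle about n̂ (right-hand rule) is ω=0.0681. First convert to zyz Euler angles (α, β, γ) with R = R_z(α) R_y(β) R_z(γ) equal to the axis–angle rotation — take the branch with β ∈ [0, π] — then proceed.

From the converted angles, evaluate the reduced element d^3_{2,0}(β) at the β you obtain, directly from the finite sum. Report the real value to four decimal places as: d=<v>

Axis–angle → zyz. n̂ = (sinθₙcosφₙ, sinθₙsinφₙ, cosθₙ) = (+0.412298, -0.836770, -0.360313), ω = 0.0681.
R = I cosω + sinω [n̂]ₓ + (1−cosω) n̂n̂ᵀ gives
  R = [+0.998076, +0.023719, -0.057284; -0.025318, +0.999305, -0.027357; +0.056596, +0.028755, +0.997983]
β = atan2(√(R₁₃²+R₂₃²), R₃₃) = 0.063524; α = atan2(R₂₃, R₁₃) mod 2π = 3.587131; γ = atan2(R₃₂, −R₃₁) mod 2π = 2.671509
d^3_{2,0}(β=0.0635) via the finite sum:
With c≡cos(β/2)=0.999496 and s≡sin(β/2)=0.031757, N=[120·1·6·6]^{1/2}=65.726707
k: max(0,(0)−(2))=0 … min(3+(0),3−(2))=1
  k=0: (−1)^2·65.7267/(12)·0.9995^4·0.0318^2 = +0.005513
  k=1: (−1)^3·65.7267/(12)·0.9995^2·0.0318^4 = -0.000006
d^3_{2,0}(0.0635) = +0.005513 -0.000006 = +0.005507

d=0.0055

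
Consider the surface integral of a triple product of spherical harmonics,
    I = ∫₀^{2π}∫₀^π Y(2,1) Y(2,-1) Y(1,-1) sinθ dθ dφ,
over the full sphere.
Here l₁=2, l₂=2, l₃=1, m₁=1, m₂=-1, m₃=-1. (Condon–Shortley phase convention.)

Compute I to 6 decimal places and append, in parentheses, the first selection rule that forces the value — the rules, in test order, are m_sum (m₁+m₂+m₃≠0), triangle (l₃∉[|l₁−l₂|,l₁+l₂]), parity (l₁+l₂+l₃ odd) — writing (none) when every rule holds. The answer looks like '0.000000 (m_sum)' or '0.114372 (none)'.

Σmᵢ = -1 ≠ 0, so the φ-integral vanishes; I = 0

0.000000 (m_sum)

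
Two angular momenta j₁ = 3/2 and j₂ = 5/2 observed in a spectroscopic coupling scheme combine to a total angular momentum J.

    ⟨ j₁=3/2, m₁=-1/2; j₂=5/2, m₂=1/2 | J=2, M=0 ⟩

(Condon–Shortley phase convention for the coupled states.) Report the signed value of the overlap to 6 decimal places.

√[5·2!1!3!/7! · 1!2!3!2!2!2!] = √(8/7)
  +(−1)^1/∏(1,1,1,2,0,1)! = -1/2  (running -1/2)
  +(−1)^2/∏(2,0,0,1,1,2)! = 1/4  (running -1/4)
⟨..|..⟩ = √(8/7)·(-1/4) = -0.267261

-0.267261  (= −√(1/14))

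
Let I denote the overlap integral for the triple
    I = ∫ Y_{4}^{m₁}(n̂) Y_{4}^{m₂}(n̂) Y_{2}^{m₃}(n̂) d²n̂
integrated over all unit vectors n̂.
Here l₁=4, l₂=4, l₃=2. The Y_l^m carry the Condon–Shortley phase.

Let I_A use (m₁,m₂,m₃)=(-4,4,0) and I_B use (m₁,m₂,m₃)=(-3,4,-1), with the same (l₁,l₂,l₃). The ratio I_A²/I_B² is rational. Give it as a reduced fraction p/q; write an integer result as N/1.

4/3

Same 4,4,2: normalisation and zero-m 3j drop out of the ratio.
A: Δ: 6! 2! 2! / 11! → 1/13860; sum: t=6:+1/2880 = 1/2880; 3j²(4 4 2; -4 4 0) = Δ·Π!·Σ² = 28/495  (sign +1)
B: Δ: 6! 2! 2! / 11! → 1/13860; sum: t=6:+1/1440 = 1/1440; 3j²(4 4 2; -3 4 -1) = Δ·Π!·Σ² = 7/165  (sign -1)
I_A²/I_B² = (28/495)/(7/165) = 4/3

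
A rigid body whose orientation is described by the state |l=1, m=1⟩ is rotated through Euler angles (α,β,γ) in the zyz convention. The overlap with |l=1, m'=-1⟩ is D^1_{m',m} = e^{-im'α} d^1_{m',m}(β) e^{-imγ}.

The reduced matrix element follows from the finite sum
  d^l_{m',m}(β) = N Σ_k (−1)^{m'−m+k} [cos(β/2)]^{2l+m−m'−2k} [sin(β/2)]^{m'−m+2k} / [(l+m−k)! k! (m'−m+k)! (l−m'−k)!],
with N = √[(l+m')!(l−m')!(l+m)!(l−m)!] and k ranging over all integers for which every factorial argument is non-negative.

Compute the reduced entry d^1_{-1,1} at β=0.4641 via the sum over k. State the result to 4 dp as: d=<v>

d^1_{-1,1}(β=0.4641) via the finite sum:
c=cos(0.464100/2)=0.973197, s=sin(0.464100/2)=0.229973; N=√[1·2·2·1]=2.000000
The bounds max(0,m−m')=2 and min(l+m,l−m')=2 give 1 term
  k=2: (−1)^0·2.0000/(2)·0.9732^0·0.2300^2 = +0.052888
d^1_{-1,1}(0.4641) = +0.052888

d=0.0529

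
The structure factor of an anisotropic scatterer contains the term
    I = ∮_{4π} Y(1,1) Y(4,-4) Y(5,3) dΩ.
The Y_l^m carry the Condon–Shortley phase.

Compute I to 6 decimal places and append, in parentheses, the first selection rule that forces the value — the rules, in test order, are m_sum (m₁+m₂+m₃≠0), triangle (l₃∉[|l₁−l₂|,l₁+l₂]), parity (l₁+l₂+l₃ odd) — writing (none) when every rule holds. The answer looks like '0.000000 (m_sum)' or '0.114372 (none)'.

Checks pass: Σm=0; 10 even; l₃=5∈[3,5].
(2·1+1)(2·4+1)(2·5+1) = 297
Δ: 0! 2! 8! / 11! → 1/495
sum: t=0:+1/576 = 1/576
3j²(1 4 5; 0 0 0) = Δ·Π!·Σ² = 5/99  (sign -1)
sum: t=0:+1/80640 = 1/80640
3j²(1 4 5; 1 -4 3) = Δ·Π!·Σ² = 1/495  (sign +1)
combine: 4πI² = 297·5/99·1/495 = 1/33
take √, sign -1: I = -0.04910640
No selection rule forces the value: the integral is nonzero (none).

-0.049106 (none)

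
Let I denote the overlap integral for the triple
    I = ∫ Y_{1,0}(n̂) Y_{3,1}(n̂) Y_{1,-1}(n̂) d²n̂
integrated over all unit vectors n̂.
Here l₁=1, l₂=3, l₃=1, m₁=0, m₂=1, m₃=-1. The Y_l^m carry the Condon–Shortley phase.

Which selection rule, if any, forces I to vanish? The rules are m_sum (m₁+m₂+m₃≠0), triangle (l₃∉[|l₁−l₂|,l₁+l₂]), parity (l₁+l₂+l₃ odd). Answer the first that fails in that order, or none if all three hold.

triangle

Σmᵢ = 0  ✓
l₃∈[|l₁−l₂|,l₁+l₂]=[2,4] required, l₃=1 fails  ✗
Σlᵢ = 5 ⇒ odd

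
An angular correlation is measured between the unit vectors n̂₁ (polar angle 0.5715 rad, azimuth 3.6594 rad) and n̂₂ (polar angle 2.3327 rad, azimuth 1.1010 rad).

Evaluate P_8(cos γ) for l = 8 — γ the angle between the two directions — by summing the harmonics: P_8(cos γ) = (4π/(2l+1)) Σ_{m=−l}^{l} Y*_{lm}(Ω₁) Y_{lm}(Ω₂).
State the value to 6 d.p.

Addition theorem: P_8(cos γ) = (4π/17) Σ_m Y*_{lm}(Ω₁) Y_{lm}(Ω₂), m = −8…8:
  m=-8: (-0.002038, -0.003179) × (-0.031575, -0.022388) = (-0.000007, 0.000146)  (running Σ = (-0.000007, 0.000146))
  m=-7: (0.020801, 0.010910) × (-0.021634, 0.146125) = (-0.002044, 0.002804)  (running Σ = (-0.002051, 0.002950))
  m=-6: (-0.090546, 0.003148) × (0.314821, -0.105313) = (-0.028174, 0.010527)  (running Σ = (-0.030226, 0.013476))
  m=-5: (0.205150, -0.126501) × (-0.328757, -0.324049) = (-0.108437, -0.024890)  (running Σ = (-0.138663, -0.011414))
  m=-4: (-0.210300, 0.384555) × (-0.094823, 0.297667) = (-0.094528, -0.099064)  (running Σ = (-0.233191, -0.110478))
  m=-3: (-0.008331, -0.479466) × (-0.120321, 0.019591) = (0.010396, 0.057526)  (running Σ = (-0.222795, -0.052952))
  m=-2: (0.067737, 0.114246) × (0.226467, 0.309821) = (-0.020056, 0.046859)  (running Σ = (-0.242851, -0.006092))
  m=-1: (0.318797, 0.181604) × (0.025659, -0.050539) = (0.017358, -0.011452)  (running Σ = (-0.225493, -0.017544))
  m=0: (-0.265433, -0.000000) × (0.365652, 0.000000) = (-0.097056, -0.000000)  (running Σ = (-0.322549, -0.017544))
  m=1: (-0.318797, 0.181604) × (-0.025659, -0.050539) = (0.017358, 0.011452)  (running Σ = (-0.305191, -0.006092))
  m=2: (0.067737, -0.114246) × (0.226467, -0.309821) = (-0.020056, -0.046859)  (running Σ = (-0.325247, -0.052952))
  m=3: (0.008331, -0.479466) × (0.120321, 0.019591) = (0.010396, -0.057526)  (running Σ = (-0.314852, -0.110478))
  m=4: (-0.210300, -0.384555) × (-0.094823, -0.297667) = (-0.094528, 0.099064)  (running Σ = (-0.409380, -0.011414))
  m=5: (-0.205150, -0.126501) × (0.328757, -0.324049) = (-0.108437, 0.024890)  (running Σ = (-0.517817, 0.013476))
  m=6: (-0.090546, -0.003148) × (0.314821, 0.105313) = (-0.028174, -0.010527)  (running Σ = (-0.545991, 0.002950))
  m=7: (-0.020801, 0.010910) × (0.021634, 0.146125) = (-0.002044, -0.002804)  (running Σ = (-0.548036, 0.000146))
  m=8: (-0.002038, 0.003179) × (-0.031575, 0.022388) = (-0.000007, -0.000146)  (running Σ = (-0.548042, -0.000000))
Total Σ_m = (-0.548042, -0.000000). Multiply by 0.739198: (-0.405112, -0.000000). P_8(cos γ) = -0.405112

-0.405112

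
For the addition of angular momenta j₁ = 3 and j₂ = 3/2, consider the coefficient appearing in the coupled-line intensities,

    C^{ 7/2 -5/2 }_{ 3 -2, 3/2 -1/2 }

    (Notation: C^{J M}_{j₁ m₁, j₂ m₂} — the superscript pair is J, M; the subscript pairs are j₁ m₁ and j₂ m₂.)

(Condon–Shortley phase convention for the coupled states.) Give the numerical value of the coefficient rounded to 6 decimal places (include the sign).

√[8·1!5!2!/9! · 1!5!1!2!1!6!] = √(6400/7)
  +(−1)^0/∏(0,1,5,1,0,1)! = 1/120  (running 1/120)
  +(−1)^1/∏(1,0,4,0,1,2)! = -1/48  (running -1/80)
⟨..|..⟩ = √(6400/7)·(-1/80) = -0.377964

−√(1/7) = -0.377964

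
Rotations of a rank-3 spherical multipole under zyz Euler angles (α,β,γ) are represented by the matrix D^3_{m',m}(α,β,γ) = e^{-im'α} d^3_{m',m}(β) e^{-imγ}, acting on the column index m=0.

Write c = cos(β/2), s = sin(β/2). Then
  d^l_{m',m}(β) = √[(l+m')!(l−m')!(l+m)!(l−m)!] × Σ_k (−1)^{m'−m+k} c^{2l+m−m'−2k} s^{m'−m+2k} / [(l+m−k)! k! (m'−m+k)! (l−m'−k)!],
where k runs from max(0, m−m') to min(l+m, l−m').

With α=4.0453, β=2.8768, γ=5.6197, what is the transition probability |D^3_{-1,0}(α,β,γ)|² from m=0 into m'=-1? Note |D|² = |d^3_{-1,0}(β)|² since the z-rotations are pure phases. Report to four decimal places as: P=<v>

P=0.1718

Split into d^3_{-1,0}(β=2.8768) × two z-phases.
With c≡cos(β/2)=0.132010 and s≡sin(β/2)=0.991248, N=[2·24·6·6]^{1/2}=41.569219
k: max(0,(0)−(-1))=1 … min(3+(0),3−(-1))=3
  k=1: (−1)^0·41.5692/(12)·0.1320^5·0.9912^1 = +0.000138
  k=2: (−1)^1·41.5692/(4)·0.1320^3·0.9912^3 = -0.023285
  k=3: (−1)^2·41.5692/(12)·0.1320^1·0.9912^5 = +0.437632
d^3_{-1,0}(2.8768) = +0.000138 -0.023285 +0.437632 = +0.414485
|D^3_{-1,0}|² = |d^3_{-1,0}(β)|² = (+0.414485)² = 0.171798 (the z-rotation phases have unit modulus)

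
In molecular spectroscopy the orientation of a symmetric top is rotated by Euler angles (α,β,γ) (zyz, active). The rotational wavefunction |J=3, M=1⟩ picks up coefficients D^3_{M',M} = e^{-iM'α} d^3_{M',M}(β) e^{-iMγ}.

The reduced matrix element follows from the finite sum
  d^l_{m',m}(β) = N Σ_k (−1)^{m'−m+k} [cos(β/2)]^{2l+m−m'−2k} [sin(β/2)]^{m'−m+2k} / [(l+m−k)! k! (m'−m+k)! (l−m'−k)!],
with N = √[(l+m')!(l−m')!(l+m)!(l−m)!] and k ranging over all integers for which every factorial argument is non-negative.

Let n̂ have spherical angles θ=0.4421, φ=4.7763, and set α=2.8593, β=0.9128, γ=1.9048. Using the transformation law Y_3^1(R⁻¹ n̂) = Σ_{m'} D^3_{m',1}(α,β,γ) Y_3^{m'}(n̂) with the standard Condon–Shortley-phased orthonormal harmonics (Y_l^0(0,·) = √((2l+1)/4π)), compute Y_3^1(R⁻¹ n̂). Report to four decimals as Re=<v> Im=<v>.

Need the full column D^3_{m',1} for m'=−3..3 at α=2.8593, β=0.9128, γ=1.9048.
cos(β/2)=0.897645, sin(β/2)=0.440719
d^3_{-3,1}: single k=4 term ⇒ +0.117734;  D = +0.108897+0.044752i
d^3_{-2,1}: k∈[3..4] ⇒ +0.391589 -0.047197 = +0.344392;  D = -0.269469-0.214458i
d^3_{-1,1}: k∈[2..4] ⇒ +0.756648 -0.243191 +0.007328 = +0.520785;  D = +0.301022+0.424973i
d^3_{0,1}: k∈[1..3] ⇒ +0.889766 -0.643446 +0.051702 = +0.298021;  D = -0.097700-0.281552i
d^3_{1,1}: k∈[0..2] ⇒ +0.523151 -1.008864 +0.182393 = -0.303319;  D = -0.015678-0.302914i
d^3_{2,1}: k∈[0..1] ⇒ -0.812241 +0.391589 = -0.420652;  D = -0.096137+0.409519i
d^3_{3,1}: single k=0 term ⇒ +0.488414;  D = -0.239657+0.425574i
Y_3^{m'}(θ=0.4421,φ=4.7763) and Σ D·Y over m':
  (+0.1089+0.0448i)·(-0.0062-0.0321i)  (-0.2695-0.2145i)·(-0.1677+0.0216i)  (+0.3010+0.4250i)·(+0.0272+0.4257i)  (-0.0977-0.2816i)·(+0.3659+0.0000i)  (-0.0157-0.3029i)·(-0.0272+0.4257i)  (-0.0961+0.4095i)·(-0.1677-0.0216i)  (-0.2397+0.4256i)·(+0.0062-0.0321i)
Y_3^1(R⁻¹ n̂) = +0.008603+0.008387i

Re=0.0086 Im=0.0084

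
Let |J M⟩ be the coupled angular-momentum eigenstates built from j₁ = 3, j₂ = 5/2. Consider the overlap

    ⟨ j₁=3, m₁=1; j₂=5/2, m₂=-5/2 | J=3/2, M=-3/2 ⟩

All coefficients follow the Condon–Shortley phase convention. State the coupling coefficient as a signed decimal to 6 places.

j₁+j₂−J=4  J+j₁−j₂=2  J−j₁+j₂=1  j₁+j₂+J+1=8
(j₁±m₁, j₂±m₂, J±M) = (4,2,0,5,0,3)
P² = 1152/7
sum k=0..0:
  [0] +1/48 = 1/48
S = 1/48
C² = P²·S² = 1/14 ; C = +0.267261

+0.267261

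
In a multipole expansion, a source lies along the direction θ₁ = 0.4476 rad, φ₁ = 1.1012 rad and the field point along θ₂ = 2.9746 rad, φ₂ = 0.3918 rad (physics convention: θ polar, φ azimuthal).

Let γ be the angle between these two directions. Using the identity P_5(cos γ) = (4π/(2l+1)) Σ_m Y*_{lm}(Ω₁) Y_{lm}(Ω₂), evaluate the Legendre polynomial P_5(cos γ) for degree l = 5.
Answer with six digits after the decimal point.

0.333632

Summing Y*_{l m}(θ₁,φ₁)·Y_{l m}(θ₂,φ₂) over m ∈ [−5, 5]; prefactor 4π/(2·5+1) = 1.142397:
  term(m=-5) = -0.000000-0.000000i   from Y*(Ω₁)=+0.005025-0.004943i, Y(Ω₂)=-0.000022-0.000055i
  term(m=-4) = +0.000049-0.000015i   from Y*(Ω₁)=-0.014056-0.044247i, Y(Ω₂)=-0.000004+0.001105i
  term(m=-3) = -0.001154+0.001851i   from Y*(Ω₁)=-0.174770-0.028564i, Y(Ω₂)=+0.004743-0.011364i
  term(m=-2) = -0.005516-0.036010i   from Y*(Ω₁)=-0.242997+0.332156i, Y(Ω₂)=-0.062704+0.062479i
  term(m=-1) = +0.141606+0.121567i   from Y*(Ω₁)=+0.219044+0.431650i, Y(Ω₂)=+0.356345-0.147228i
  term(m=+0) = +0.022075+0.000000i   from Y*(Ω₁)=-0.029445-0.000000i, Y(Ω₂)=-0.749707+0.000000i
  term(m=+1) = +0.141606-0.121567i   from Y*(Ω₁)=-0.219044+0.431650i, Y(Ω₂)=-0.356345-0.147228i
  term(m=+2) = -0.005516+0.036010i   from Y*(Ω₁)=-0.242997-0.332156i, Y(Ω₂)=-0.062704-0.062479i
  term(m=+3) = -0.001154-0.001851i   from Y*(Ω₁)=+0.174770-0.028564i, Y(Ω₂)=-0.004743-0.011364i
  term(m=+4) = +0.000049+0.000015i   from Y*(Ω₁)=-0.014056+0.044247i, Y(Ω₂)=-0.000004-0.001105i
  term(m=+5) = -0.000000+0.000000i   from Y*(Ω₁)=-0.005025-0.004943i, Y(Ω₂)=+0.000022-0.000055i
Total Σ_m = +0.292046-0.000000i. Multiply by 1.142397: +0.333632-0.000000i. P_5(cos γ) = 0.333632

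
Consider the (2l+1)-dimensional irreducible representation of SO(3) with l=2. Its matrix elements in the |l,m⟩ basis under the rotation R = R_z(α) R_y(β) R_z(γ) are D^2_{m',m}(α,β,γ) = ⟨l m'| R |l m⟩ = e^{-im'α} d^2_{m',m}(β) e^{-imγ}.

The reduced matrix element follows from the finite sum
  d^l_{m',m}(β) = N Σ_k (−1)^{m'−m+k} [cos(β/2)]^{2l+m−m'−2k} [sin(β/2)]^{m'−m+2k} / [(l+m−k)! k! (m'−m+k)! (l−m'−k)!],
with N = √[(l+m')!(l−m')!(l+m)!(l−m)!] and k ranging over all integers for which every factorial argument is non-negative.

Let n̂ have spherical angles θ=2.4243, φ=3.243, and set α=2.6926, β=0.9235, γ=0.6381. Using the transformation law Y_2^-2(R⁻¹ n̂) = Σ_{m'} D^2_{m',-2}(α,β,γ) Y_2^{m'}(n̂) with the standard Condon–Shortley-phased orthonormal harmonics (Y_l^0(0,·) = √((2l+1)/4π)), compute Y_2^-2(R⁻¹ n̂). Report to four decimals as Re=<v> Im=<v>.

Need the full column D^2_{m',-2} for m'=−2..2 at α=2.6926, β=0.9235, γ=0.6381.
cos(β/2)=0.895274, sin(β/2)=0.445516
d^2_{-2,-2}: single k=0 term ⇒ +0.642428;  D = +0.597024+0.237224i
d^2_{-1,-2}: single k=0 term ⇒ -0.639383;  D = +0.432820+0.470614i
d^2_{0,-2}: single k=0 term ⇒ +0.389685;  D = +0.113146+0.372897i
d^2_{1,-2}: single k=0 term ⇒ -0.158334;  D = -0.024349+0.156451i
d^2_{2,-2}: single k=0 term ⇒ +0.039396;  D = -0.022355+0.032439i
Y_2^{m'}(θ=2.4243,φ=3.243) and Σ D·Y over m':
  (+0.5970+0.2372i)·(+0.1635-0.0336i)  (+0.4328+0.4706i)·(+0.3807-0.0387i)  (+0.1131+0.3729i)·(+0.2219+0.0000i)  (-0.0243+0.1565i)·(-0.3807-0.0387i)  (-0.0224+0.0324i)·(+0.1635+0.0336i)
Y_2^-2(R⁻¹ n̂) = +0.324301+0.209809i

Re=0.3243 Im=0.2098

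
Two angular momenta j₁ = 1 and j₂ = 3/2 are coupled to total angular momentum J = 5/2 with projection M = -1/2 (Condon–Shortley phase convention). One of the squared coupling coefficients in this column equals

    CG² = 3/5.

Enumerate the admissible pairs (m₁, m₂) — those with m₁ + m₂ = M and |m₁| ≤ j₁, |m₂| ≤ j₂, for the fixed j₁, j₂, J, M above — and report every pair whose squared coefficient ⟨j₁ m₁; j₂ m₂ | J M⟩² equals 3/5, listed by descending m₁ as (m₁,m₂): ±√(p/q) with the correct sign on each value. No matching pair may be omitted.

Admissible pairs with m₁+m₂ = M = -1/2: (-1,1/2), (0,-1/2), (1,-3/2)
  (m₁,m₂)=(1,-3/2): CG² = 1/10, CG = +√(1/10)
  (m₁,m₂)=(0,-1/2): CG² = 3/5, CG = +√(3/5)   ← matches the target
  (m₁,m₂)=(-1,1/2): CG² = 3/10, CG = +√(3/10)
Pairs with CG² = 3/5: (0,-1/2): +√(3/5)

(0,-1/2): +√(3/5)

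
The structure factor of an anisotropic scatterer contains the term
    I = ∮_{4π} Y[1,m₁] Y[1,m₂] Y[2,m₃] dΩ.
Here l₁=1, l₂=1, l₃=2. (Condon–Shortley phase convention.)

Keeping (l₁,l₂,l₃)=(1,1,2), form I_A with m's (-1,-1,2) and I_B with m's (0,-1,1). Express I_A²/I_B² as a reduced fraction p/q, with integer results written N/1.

Shared (l₁,l₂,l₃)=(1,1,2): N and (l;000)² cancel in I_A²/I_B².
A: Δ = 0!·2!·2!/5! = 1/30; Racah Σ t=0..0: t=0:+1/4 = 1/4; ⇒ 3j(1 1 2; -1 -1 2)² = 1/5, sgn +1
B: Δ = 0!·2!·2!/5! = 1/30; Racah Σ t=0..0: t=0:+1/2 = 1/2; ⇒ 3j(1 1 2; 0 -1 1)² = 1/10, sgn -1
I_A²/I_B² = (1/5)/(1/10) = 2/1

2/1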